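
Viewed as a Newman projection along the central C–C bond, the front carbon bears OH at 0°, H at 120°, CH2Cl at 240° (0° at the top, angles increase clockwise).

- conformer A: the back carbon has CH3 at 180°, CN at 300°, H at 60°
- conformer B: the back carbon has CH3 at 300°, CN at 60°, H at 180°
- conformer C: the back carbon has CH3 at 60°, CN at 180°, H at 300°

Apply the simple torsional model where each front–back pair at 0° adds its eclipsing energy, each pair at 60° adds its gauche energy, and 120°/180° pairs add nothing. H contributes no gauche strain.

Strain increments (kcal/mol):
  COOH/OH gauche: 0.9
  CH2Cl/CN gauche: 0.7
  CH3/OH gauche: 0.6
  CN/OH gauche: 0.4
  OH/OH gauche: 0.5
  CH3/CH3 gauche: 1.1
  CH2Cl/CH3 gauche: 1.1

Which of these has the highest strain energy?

A (staggered): OH(0°)/CN(300°) gauche 0.4; CH2Cl(240°)/CH3(180°) gauche 1.1; CH2Cl(240°)/CN(300°) gauche 0.7 → 2.2 kcal/mol.
B (staggered): OH(0°)/CH3(300°) gauche 0.6; OH(0°)/CN(60°) gauche 0.4; CH2Cl(240°)/CH3(300°) gauche 1.1 → 2.1 kcal/mol.
C (staggered): OH(0°)/CH3(60°) gauche 0.6; CH2Cl(240°)/CN(180°) gauche 0.7 → 1.3 kcal/mol.
A has the highest total (2.2 kcal/mol).

A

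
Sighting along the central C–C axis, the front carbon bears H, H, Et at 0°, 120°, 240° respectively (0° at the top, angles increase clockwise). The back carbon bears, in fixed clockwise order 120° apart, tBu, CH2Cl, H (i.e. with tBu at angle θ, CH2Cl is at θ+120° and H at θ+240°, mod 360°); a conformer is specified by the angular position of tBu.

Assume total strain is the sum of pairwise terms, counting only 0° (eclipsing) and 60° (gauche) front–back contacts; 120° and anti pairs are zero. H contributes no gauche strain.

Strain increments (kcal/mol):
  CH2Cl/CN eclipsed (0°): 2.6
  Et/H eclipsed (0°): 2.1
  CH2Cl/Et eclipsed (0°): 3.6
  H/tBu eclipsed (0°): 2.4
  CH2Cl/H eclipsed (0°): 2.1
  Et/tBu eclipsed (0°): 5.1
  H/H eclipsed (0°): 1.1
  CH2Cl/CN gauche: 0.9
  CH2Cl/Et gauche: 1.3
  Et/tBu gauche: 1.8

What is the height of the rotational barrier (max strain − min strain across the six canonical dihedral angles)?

7.0 kcal/mol

tBu at 0° (eclipsed): H–tBu eclipsed, H–CH2Cl eclipsed, Et–H eclipsed; 2.4 + 2.1 + 2.1 = 6.6 kcal/mol.
tBu at 60° (staggered): Et–CH2Cl gauche; 1.3 = 1.3 kcal/mol.
tBu at 120° (eclipsed): H–H eclipsed, H–tBu eclipsed, Et–CH2Cl eclipsed; 1.1 + 2.4 + 3.6 = 7.1 kcal/mol.
tBu at 180° (staggered): Et–tBu gauche, Et–CH2Cl gauche; 1.8 + 1.3 = 3.1 kcal/mol.
tBu at 240° (eclipsed): H–CH2Cl eclipsed, H–H eclipsed, Et–tBu eclipsed; 2.1 + 1.1 + 5.1 = 8.3 kcal/mol.
tBu at 300° (staggered): Et–tBu gauche; 1.8 = 1.8 kcal/mol.
Max at 240° (8.3 kcal/mol), min at 60° (1.3 kcal/mol); barrier = 7.0 kcal/mol.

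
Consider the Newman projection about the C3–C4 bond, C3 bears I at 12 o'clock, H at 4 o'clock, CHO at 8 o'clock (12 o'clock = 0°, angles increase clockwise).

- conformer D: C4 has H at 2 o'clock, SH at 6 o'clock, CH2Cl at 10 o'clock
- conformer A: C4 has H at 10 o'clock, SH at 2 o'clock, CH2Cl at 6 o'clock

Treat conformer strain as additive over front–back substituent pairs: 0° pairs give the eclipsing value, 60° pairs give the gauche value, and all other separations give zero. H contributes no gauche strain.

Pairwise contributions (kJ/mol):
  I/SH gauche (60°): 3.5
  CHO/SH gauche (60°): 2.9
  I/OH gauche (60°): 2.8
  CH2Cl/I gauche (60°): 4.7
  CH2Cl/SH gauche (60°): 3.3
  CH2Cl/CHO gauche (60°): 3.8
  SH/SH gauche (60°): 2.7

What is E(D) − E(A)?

D is staggered. I at 0° is gauche with CH2Cl at 300° (4.7); CHO at 240° is gauche with SH at 180° (2.9); CHO at 240° is gauche with CH2Cl at 300° (3.8). Total 11.4 kJ/mol.
A is staggered. I at 0° is gauche with SH at 60° (3.5); CHO at 240° is gauche with CH2Cl at 180° (3.8). Total 7.3 kJ/mol.
E(D) − E(A) = 11.4 − 7.3 = +4.1 kJ/mol.

+4.1 kJ/mol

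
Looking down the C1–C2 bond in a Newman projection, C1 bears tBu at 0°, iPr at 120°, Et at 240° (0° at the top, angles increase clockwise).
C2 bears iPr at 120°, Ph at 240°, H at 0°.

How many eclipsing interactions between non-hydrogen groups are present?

2

Non-H eclipsing pairs: iPr(120°)/iPr(120°); Et(240°)/Ph(240°) — 2 interactions.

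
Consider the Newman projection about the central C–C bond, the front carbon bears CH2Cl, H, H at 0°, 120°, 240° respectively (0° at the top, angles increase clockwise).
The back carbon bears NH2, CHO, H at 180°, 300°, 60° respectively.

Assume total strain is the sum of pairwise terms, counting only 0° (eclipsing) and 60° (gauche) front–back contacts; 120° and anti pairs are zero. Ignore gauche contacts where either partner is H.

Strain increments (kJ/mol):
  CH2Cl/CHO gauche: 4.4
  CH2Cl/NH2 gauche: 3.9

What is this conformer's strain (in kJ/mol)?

This conformer (staggered): CH2Cl–CHO gauche; 4.4 = 4.4 kJ/mol.

4.4 kJ/mol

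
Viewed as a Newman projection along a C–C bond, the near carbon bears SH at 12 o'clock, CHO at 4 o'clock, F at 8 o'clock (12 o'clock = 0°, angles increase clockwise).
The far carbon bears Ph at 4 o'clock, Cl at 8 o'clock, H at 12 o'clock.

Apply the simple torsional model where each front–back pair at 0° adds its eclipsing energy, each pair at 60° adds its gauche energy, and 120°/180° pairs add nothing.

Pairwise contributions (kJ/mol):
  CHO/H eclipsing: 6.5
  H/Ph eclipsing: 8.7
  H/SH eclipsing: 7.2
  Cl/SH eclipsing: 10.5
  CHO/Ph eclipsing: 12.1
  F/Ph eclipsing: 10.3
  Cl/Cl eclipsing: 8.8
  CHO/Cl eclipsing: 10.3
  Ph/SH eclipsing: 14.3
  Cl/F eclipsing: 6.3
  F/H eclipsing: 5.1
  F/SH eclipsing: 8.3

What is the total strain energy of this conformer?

25.6 kJ/mol

This conformer (eclipsed): SH–H eclipsed, CHO–Ph eclipsed, F–Cl eclipsed; 7.2 + 12.1 + 6.3 = 25.6 kJ/mol.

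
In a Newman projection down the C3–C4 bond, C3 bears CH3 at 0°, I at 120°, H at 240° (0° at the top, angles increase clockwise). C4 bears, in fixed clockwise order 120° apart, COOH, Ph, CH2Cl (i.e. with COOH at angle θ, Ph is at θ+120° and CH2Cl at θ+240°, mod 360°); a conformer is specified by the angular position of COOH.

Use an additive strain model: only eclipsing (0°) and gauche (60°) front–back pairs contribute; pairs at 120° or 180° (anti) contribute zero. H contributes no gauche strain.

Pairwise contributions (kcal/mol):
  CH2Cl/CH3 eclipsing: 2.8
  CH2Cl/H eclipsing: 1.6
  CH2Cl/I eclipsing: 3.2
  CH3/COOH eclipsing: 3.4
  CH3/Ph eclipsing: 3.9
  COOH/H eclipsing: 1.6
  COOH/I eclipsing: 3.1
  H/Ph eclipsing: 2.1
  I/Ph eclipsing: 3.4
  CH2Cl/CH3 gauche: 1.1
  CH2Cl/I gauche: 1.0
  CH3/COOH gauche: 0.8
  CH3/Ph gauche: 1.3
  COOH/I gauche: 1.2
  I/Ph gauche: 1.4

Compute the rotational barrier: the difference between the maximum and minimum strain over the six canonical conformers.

COOH at 0° (eclipsed): CH3–COOH eclipsed, I–Ph eclipsed, H–CH2Cl eclipsed; 3.4 + 3.4 + 1.6 = 8.4 kcal/mol.
COOH at 60° (staggered): CH3–COOH gauche, CH3–CH2Cl gauche, I–COOH gauche, I–Ph gauche; 0.8 + 1.1 + 1.2 + 1.4 = 4.5 kcal/mol.
COOH at 120° (eclipsed): CH3–CH2Cl eclipsed, I–COOH eclipsed, H–Ph eclipsed; 2.8 + 3.1 + 2.1 = 8.0 kcal/mol.
COOH at 180° (staggered): CH3–Ph gauche, CH3–CH2Cl gauche, I–COOH gauche, I–CH2Cl gauche; 1.3 + 1.1 + 1.2 + 1.0 = 4.6 kcal/mol.
COOH at 240° (eclipsed): CH3–Ph eclipsed, I–CH2Cl eclipsed, H–COOH eclipsed; 3.9 + 3.2 + 1.6 = 8.7 kcal/mol.
COOH at 300° (staggered): CH3–COOH gauche, CH3–Ph gauche, I–Ph gauche, I–CH2Cl gauche; 0.8 + 1.3 + 1.4 + 1.0 = 4.5 kcal/mol.
Max at 240° (8.7 kcal/mol), min at 60° (4.5 kcal/mol); barrier = 4.2 kcal/mol.

4.2 kcal/mol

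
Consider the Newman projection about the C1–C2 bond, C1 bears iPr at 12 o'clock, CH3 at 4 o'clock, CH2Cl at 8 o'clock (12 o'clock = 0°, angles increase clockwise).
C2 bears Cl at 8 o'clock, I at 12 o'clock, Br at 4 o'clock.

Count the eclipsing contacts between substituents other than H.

Non-H eclipsing pairs: iPr(0°)/I(0°); CH3(120°)/Br(120°); CH2Cl(240°)/Cl(240°) — 3 interactions.

3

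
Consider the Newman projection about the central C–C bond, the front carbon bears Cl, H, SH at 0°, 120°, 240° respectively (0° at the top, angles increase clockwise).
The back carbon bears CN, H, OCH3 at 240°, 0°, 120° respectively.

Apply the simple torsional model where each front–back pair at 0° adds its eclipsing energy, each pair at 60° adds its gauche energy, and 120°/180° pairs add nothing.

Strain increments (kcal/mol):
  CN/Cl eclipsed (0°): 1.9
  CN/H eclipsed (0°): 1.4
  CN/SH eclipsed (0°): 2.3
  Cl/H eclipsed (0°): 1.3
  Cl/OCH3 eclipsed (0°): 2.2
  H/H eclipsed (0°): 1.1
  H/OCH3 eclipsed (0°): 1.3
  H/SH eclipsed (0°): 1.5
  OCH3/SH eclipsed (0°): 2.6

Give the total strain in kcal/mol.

4.9 kcal/mol

This conformer (eclipsed): Cl(0°)/H(0°) eclipsed 1.3; H(120°)/OCH3(120°) eclipsed 1.3; SH(240°)/CN(240°) eclipsed 2.3 → 4.9 kcal/mol.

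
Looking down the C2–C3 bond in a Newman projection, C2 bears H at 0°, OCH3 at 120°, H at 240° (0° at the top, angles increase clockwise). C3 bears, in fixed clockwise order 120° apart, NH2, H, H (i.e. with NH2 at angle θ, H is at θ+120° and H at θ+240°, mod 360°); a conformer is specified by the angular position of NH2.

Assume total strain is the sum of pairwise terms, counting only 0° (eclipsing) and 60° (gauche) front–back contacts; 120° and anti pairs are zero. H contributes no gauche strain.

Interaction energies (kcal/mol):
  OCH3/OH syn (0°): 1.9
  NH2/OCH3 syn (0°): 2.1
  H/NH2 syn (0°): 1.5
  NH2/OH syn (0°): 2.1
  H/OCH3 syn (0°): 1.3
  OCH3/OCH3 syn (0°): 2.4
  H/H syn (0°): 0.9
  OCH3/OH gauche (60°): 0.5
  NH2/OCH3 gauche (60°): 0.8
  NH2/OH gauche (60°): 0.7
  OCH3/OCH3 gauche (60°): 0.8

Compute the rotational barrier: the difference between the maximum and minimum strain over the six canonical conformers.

3.9 kcal/mol

NH2 at 0° (eclipsed): H(0°)/NH2(0°) eclipsed 1.5; OCH3(120°)/H(120°) eclipsed 1.3; H(240°)/H(240°) eclipsed 0.9 → 3.7 kcal/mol.
NH2 at 60° (staggered): OCH3(120°)/NH2(60°) gauche 0.8 → 0.8 kcal/mol.
NH2 at 120° (eclipsed): H(0°)/H(0°) eclipsed 0.9; OCH3(120°)/NH2(120°) eclipsed 2.1; H(240°)/H(240°) eclipsed 0.9 → 3.9 kcal/mol.
NH2 at 180° (staggered): OCH3(120°)/NH2(180°) gauche 0.8 → 0.8 kcal/mol.
NH2 at 240° (eclipsed): H(0°)/H(0°) eclipsed 0.9; OCH3(120°)/H(120°) eclipsed 1.3; H(240°)/NH2(240°) eclipsed 1.5 → 3.7 kcal/mol.
NH2 at 300° (staggered): no non-H gauche contacts → 0.0 kcal/mol.
Max at 120° (3.9 kcal/mol), min at 300° (0.0 kcal/mol); barrier = 3.9 kcal/mol.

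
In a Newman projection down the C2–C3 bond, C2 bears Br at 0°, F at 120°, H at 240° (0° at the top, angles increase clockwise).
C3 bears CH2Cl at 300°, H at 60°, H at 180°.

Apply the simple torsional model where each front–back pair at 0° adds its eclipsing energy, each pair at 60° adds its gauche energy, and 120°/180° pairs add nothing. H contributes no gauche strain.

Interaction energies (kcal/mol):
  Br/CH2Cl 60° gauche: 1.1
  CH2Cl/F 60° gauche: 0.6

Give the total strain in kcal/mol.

This conformer (staggered): Br(0°)/CH2Cl(300°) gauche 1.1 → 1.1 kcal/mol.

1.1 kcal/mol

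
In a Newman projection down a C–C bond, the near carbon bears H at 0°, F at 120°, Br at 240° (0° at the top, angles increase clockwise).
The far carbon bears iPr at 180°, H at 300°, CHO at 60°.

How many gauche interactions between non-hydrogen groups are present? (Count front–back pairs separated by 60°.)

Non-H gauche pairs: F(120°)/iPr(180°); F(120°)/CHO(60°); Br(240°)/iPr(180°) — 3 interactions.

3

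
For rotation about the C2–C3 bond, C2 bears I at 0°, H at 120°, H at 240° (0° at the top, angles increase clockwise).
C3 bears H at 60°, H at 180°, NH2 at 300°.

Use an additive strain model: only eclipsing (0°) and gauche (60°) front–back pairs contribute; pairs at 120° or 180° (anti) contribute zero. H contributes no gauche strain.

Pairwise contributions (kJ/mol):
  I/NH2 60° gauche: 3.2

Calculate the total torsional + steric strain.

3.2 kJ/mol

This conformer (staggered): I–NH2 gauche; 3.2 = 3.2 kJ/mol.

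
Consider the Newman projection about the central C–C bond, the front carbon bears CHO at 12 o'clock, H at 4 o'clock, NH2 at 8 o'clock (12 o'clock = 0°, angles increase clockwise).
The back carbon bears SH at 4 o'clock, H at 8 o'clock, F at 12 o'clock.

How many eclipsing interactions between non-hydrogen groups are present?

1

Non-H eclipsing pairs: CHO(0°)/F(0°) — 1 interaction.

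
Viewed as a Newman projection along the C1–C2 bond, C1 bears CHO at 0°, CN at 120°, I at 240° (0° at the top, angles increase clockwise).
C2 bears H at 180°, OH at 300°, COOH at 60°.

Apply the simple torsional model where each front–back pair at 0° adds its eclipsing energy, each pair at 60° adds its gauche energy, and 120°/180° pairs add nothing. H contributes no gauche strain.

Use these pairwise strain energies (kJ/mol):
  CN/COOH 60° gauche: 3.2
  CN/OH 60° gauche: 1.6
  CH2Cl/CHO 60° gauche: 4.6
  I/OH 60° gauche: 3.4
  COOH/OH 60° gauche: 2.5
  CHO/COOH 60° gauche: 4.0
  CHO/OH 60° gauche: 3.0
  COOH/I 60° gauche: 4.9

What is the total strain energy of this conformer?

13.6 kJ/mol

This conformer (staggered): CHO(0°)/OH(300°) gauche 3.0; CHO(0°)/COOH(60°) gauche 4.0; CN(120°)/COOH(60°) gauche 3.2; I(240°)/OH(300°) gauche 3.4 → 13.6 kJ/mol.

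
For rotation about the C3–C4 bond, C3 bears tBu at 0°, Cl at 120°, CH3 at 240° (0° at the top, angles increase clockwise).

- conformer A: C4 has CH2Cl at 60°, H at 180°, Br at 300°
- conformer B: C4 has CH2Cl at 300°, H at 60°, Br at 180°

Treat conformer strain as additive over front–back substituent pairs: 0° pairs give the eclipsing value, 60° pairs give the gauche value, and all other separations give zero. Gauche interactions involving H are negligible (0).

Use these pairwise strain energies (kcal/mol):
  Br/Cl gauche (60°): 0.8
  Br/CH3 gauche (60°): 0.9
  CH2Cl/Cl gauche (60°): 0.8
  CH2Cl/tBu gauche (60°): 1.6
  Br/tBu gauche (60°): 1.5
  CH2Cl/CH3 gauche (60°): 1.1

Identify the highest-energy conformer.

A

A is staggered. tBu at 0° is gauche with CH2Cl at 60° (1.6); tBu at 0° is gauche with Br at 300° (1.5); Cl at 120° is gauche with CH2Cl at 60° (0.8); CH3 at 240° is gauche with Br at 300° (0.9). Total 4.8 kcal/mol.
B is staggered. tBu at 0° is gauche with CH2Cl at 300° (1.6); Cl at 120° is gauche with Br at 180° (0.8); CH3 at 240° is gauche with CH2Cl at 300° (1.1); CH3 at 240° is gauche with Br at 180° (0.9). Total 4.4 kcal/mol.
A has the highest total (4.8 kcal/mol).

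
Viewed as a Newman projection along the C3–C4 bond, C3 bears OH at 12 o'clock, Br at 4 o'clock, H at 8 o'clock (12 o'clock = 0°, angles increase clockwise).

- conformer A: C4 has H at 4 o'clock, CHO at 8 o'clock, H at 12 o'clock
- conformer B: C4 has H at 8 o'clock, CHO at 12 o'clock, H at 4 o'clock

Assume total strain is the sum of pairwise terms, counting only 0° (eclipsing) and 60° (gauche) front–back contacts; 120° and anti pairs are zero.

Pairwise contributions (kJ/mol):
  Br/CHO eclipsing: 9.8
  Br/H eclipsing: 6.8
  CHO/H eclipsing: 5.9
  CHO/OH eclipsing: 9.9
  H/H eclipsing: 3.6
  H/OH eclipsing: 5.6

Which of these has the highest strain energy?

B

A (eclipsed): OH(0°)/H(0°) eclipsed 5.6; Br(120°)/H(120°) eclipsed 6.8; H(240°)/CHO(240°) eclipsed 5.9 → 18.3 kJ/mol.
B (eclipsed): OH(0°)/CHO(0°) eclipsed 9.9; Br(120°)/H(120°) eclipsed 6.8; H(240°)/H(240°) eclipsed 3.6 → 20.3 kJ/mol.
B has the highest total (20.3 kJ/mol).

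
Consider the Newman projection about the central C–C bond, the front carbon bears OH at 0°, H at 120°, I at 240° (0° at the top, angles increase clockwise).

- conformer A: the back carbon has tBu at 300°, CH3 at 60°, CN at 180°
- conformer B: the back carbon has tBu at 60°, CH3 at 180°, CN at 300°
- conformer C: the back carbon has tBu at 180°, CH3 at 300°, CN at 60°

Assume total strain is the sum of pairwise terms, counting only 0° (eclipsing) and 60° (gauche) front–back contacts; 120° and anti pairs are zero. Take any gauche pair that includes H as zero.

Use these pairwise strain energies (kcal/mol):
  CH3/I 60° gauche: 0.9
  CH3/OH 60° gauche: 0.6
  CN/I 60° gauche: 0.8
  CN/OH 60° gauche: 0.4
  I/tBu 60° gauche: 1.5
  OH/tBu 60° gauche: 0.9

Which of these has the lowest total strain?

B

A (staggered): OH–tBu gauche, OH–CH3 gauche, I–tBu gauche, I–CN gauche; 0.9 + 0.6 + 1.5 + 0.8 = 3.8 kcal/mol.
B (staggered): OH–tBu gauche, OH–CN gauche, I–CH3 gauche, I–CN gauche; 0.9 + 0.4 + 0.9 + 0.8 = 3.0 kcal/mol.
C (staggered): OH–CH3 gauche, OH–CN gauche, I–tBu gauche, I–CH3 gauche; 0.6 + 0.4 + 1.5 + 0.9 = 3.4 kcal/mol.
B has the lowest total (3.0 kcal/mol).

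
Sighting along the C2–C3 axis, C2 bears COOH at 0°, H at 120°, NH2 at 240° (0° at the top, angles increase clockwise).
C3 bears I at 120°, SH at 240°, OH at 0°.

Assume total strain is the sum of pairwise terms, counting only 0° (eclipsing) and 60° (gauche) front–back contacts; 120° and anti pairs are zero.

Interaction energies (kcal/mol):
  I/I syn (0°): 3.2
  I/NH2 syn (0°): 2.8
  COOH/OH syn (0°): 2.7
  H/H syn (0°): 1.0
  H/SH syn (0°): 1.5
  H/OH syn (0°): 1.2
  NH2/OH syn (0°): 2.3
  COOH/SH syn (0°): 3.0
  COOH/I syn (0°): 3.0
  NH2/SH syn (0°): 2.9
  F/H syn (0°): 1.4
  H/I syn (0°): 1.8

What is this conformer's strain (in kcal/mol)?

This conformer is eclipsed. COOH at 0° is eclipsed with OH at 0° (2.7); H at 120° is eclipsed with I at 120° (1.8); NH2 at 240° is eclipsed with SH at 240° (2.9). Total 7.4 kcal/mol.

7.4 kcal/mol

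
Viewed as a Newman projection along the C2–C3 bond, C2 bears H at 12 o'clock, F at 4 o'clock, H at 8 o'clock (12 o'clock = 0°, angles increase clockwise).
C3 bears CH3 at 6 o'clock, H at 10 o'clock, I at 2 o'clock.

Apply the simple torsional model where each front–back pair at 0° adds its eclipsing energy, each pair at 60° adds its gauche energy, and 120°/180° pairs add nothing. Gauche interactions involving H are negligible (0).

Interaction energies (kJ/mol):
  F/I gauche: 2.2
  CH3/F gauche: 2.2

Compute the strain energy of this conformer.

4.4 kJ/mol

This conformer (staggered): F–CH3 gauche, F–I gauche; 2.2 + 2.2 = 4.4 kJ/mol.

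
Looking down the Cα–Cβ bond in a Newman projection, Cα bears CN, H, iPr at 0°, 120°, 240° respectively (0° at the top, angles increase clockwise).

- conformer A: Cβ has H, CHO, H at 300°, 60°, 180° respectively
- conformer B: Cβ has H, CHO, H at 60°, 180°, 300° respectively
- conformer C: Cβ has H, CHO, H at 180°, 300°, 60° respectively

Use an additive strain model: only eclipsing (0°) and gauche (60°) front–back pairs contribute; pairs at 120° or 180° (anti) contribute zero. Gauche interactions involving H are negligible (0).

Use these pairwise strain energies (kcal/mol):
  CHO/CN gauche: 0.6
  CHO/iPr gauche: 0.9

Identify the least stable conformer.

C

A (staggered): CN(0°)/CHO(60°) gauche 0.6 → 0.6 kcal/mol.
B (staggered): iPr(240°)/CHO(180°) gauche 0.9 → 0.9 kcal/mol.
C (staggered): CN(0°)/CHO(300°) gauche 0.6; iPr(240°)/CHO(300°) gauche 0.9 → 1.5 kcal/mol.
C has the highest total (1.5 kcal/mol).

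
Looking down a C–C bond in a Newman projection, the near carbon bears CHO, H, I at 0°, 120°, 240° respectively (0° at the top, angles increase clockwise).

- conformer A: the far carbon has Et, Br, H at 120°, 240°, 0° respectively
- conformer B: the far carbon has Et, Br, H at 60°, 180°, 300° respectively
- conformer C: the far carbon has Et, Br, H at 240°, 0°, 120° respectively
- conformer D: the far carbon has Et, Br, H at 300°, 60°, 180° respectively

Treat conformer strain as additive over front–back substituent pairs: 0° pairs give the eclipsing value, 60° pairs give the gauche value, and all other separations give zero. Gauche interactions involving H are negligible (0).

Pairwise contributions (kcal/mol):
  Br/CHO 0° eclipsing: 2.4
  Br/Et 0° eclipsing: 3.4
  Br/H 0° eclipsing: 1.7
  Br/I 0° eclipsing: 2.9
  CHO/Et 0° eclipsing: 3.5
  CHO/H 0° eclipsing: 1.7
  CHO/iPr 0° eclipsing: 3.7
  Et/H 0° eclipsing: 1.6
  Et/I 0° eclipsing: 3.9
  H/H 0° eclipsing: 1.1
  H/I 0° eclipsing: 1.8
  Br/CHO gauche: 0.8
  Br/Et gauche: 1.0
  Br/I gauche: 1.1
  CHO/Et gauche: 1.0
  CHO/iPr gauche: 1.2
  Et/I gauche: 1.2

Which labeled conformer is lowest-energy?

B

A (eclipsed): CHO–H eclipsed, H–Et eclipsed, I–Br eclipsed; 1.7 + 1.6 + 2.9 = 6.2 kcal/mol.
B (staggered): CHO–Et gauche, I–Br gauche; 1.0 + 1.1 = 2.1 kcal/mol.
C (eclipsed): CHO–Br eclipsed, H–H eclipsed, I–Et eclipsed; 2.4 + 1.1 + 3.9 = 7.4 kcal/mol.
D (staggered): CHO–Et gauche, CHO–Br gauche, I–Et gauche; 1.0 + 0.8 + 1.2 = 3.0 kcal/mol.
B has the lowest total (2.1 kcal/mol).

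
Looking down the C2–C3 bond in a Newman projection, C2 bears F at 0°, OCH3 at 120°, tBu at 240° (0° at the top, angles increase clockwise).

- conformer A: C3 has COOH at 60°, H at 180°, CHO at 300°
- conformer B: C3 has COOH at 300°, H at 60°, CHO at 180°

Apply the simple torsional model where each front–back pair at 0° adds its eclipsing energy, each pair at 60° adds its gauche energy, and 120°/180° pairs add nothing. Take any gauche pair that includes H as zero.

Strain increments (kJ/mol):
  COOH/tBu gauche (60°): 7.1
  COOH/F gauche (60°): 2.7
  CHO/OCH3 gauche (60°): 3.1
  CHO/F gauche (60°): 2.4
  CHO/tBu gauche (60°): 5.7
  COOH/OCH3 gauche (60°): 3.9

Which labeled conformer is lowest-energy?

A

A (staggered): F(0°)/COOH(60°) gauche 2.7; F(0°)/CHO(300°) gauche 2.4; OCH3(120°)/COOH(60°) gauche 3.9; tBu(240°)/CHO(300°) gauche 5.7 → 14.7 kJ/mol.
B (staggered): F(0°)/COOH(300°) gauche 2.7; OCH3(120°)/CHO(180°) gauche 3.1; tBu(240°)/COOH(300°) gauche 7.1; tBu(240°)/CHO(180°) gauche 5.7 → 18.6 kJ/mol.
A has the lowest total (14.7 kJ/mol).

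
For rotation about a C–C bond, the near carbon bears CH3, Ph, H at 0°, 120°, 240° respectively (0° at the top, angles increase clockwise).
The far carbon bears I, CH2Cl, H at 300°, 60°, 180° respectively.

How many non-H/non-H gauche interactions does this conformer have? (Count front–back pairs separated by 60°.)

3

Non-H gauche pairs: CH3(0°)/I(300°); CH3(0°)/CH2Cl(60°); Ph(120°)/CH2Cl(60°) — 3 interactions.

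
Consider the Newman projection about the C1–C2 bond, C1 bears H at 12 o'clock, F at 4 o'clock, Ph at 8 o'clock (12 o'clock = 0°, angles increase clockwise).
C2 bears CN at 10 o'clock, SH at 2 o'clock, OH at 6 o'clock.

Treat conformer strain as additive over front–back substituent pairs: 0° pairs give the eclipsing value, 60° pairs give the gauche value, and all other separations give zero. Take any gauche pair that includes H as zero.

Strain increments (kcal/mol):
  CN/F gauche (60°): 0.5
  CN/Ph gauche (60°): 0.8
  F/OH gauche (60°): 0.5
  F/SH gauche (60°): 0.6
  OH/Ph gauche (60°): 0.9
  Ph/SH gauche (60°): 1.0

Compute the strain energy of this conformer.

2.8 kcal/mol

This conformer (staggered): F(120°)/SH(60°) gauche 0.6; F(120°)/OH(180°) gauche 0.5; Ph(240°)/CN(300°) gauche 0.8; Ph(240°)/OH(180°) gauche 0.9 → 2.8 kcal/mol.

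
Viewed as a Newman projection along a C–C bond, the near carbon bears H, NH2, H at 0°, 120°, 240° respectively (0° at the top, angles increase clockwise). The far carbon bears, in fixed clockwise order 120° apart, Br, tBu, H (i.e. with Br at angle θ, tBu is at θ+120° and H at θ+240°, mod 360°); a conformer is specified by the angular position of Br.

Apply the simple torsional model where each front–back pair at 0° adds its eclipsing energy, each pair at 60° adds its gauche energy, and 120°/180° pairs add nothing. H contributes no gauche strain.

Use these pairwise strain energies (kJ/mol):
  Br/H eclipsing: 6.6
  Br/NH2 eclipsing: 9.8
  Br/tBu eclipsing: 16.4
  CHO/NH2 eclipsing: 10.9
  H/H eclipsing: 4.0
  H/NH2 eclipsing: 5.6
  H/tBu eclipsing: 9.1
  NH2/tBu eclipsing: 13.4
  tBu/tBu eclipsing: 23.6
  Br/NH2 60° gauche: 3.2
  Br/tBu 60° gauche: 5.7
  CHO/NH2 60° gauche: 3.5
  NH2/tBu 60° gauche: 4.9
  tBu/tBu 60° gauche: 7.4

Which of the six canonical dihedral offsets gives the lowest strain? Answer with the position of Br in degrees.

180°

Br at 0° (eclipsed): H(0°)/Br(0°) eclipsed 6.6; NH2(120°)/tBu(120°) eclipsed 13.4; H(240°)/H(240°) eclipsed 4.0 → 24.0 kJ/mol.
Br at 60° (staggered): NH2(120°)/Br(60°) gauche 3.2; NH2(120°)/tBu(180°) gauche 4.9 → 8.1 kJ/mol.
Br at 120° (eclipsed): H(0°)/H(0°) eclipsed 4.0; NH2(120°)/Br(120°) eclipsed 9.8; H(240°)/tBu(240°) eclipsed 9.1 → 22.9 kJ/mol.
Br at 180° (staggered): NH2(120°)/Br(180°) gauche 3.2 → 3.2 kJ/mol.
Br at 240° (eclipsed): H(0°)/tBu(0°) eclipsed 9.1; NH2(120°)/H(120°) eclipsed 5.6; H(240°)/Br(240°) eclipsed 6.6 → 21.3 kJ/mol.
Br at 300° (staggered): NH2(120°)/tBu(60°) gauche 4.9 → 4.9 kJ/mol.
The minimum (3.2 kJ/mol) occurs with Br at 180°.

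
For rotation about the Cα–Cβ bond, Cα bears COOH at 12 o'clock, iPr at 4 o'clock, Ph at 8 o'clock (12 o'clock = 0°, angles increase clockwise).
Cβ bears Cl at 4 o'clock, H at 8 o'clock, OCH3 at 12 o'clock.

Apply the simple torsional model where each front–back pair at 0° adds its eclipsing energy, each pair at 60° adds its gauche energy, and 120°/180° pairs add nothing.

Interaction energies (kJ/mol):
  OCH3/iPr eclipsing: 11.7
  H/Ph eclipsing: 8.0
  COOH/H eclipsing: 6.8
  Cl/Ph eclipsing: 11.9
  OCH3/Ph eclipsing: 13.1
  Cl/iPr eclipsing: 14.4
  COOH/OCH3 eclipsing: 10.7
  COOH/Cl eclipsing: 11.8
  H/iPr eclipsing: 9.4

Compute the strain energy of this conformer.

33.1 kJ/mol

This conformer (eclipsed): COOH(0°)/OCH3(0°) eclipsed 10.7; iPr(120°)/Cl(120°) eclipsed 14.4; Ph(240°)/H(240°) eclipsed 8.0 → 33.1 kJ/mol.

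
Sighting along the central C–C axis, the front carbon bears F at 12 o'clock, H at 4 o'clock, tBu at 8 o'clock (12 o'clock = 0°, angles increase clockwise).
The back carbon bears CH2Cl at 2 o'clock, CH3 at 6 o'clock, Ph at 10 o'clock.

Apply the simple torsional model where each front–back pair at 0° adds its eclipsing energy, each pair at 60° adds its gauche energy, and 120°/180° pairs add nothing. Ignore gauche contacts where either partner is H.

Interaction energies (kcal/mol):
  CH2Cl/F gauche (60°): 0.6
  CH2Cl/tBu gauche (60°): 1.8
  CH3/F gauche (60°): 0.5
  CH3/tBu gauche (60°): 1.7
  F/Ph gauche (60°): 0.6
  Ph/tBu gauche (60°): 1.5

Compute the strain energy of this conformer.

This conformer (staggered): F–CH2Cl gauche, F–Ph gauche, tBu–CH3 gauche, tBu–Ph gauche; 0.6 + 0.6 + 1.7 + 1.5 = 4.4 kcal/mol.

4.4 kcal/mol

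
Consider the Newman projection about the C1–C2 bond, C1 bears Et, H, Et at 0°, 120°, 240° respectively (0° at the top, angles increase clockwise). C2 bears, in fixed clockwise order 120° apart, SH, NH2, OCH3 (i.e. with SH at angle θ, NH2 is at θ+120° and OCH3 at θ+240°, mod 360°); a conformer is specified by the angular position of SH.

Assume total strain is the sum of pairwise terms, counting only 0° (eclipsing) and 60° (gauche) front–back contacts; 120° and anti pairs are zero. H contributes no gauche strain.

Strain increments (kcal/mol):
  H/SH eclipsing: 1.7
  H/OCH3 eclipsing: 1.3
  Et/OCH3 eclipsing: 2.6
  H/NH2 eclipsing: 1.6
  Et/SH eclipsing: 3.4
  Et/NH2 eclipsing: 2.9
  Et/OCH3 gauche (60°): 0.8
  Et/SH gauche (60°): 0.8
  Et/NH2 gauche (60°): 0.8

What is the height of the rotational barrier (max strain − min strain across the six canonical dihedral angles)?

SH at 0° (eclipsed): Et–SH eclipsed, H–NH2 eclipsed, Et–OCH3 eclipsed; 3.4 + 1.6 + 2.6 = 7.6 kcal/mol.
SH at 60° (staggered): Et–SH gauche, Et–OCH3 gauche, Et–NH2 gauche, Et–OCH3 gauche; 0.8 + 0.8 + 0.8 + 0.8 = 3.2 kcal/mol.
SH at 120° (eclipsed): Et–OCH3 eclipsed, H–SH eclipsed, Et–NH2 eclipsed; 2.6 + 1.7 + 2.9 = 7.2 kcal/mol.
SH at 180° (staggered): Et–NH2 gauche, Et–OCH3 gauche, Et–SH gauche, Et–NH2 gauche; 0.8 + 0.8 + 0.8 + 0.8 = 3.2 kcal/mol.
SH at 240° (eclipsed): Et–NH2 eclipsed, H–OCH3 eclipsed, Et–SH eclipsed; 2.9 + 1.3 + 3.4 = 7.6 kcal/mol.
SH at 300° (staggered): Et–SH gauche, Et–NH2 gauche, Et–SH gauche, Et–OCH3 gauche; 0.8 + 0.8 + 0.8 + 0.8 = 3.2 kcal/mol.
Max at 0° (7.6 kcal/mol), min at 60° (3.2 kcal/mol); barrier = 4.4 kcal/mol.

4.4 kcal/mol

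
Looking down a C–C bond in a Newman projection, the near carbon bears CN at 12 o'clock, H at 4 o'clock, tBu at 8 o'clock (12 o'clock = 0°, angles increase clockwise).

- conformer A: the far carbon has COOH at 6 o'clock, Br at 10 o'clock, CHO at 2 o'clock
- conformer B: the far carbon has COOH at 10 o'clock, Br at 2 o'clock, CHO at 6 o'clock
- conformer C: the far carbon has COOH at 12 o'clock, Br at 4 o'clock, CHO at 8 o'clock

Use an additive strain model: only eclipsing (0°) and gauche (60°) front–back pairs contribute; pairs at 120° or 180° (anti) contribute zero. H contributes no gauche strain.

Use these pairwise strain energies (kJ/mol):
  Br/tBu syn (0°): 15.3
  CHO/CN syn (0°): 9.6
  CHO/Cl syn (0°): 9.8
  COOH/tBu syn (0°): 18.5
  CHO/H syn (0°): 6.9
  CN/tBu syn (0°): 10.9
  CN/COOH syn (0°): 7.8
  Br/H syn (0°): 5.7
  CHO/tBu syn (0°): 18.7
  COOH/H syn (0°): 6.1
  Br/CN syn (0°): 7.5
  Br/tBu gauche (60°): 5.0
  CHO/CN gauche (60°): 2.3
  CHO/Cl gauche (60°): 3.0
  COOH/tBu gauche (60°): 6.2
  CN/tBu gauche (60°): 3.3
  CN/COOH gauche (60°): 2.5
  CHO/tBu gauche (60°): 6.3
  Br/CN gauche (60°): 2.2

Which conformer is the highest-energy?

C

A (staggered): CN(0°)/Br(300°) gauche 2.2; CN(0°)/CHO(60°) gauche 2.3; tBu(240°)/COOH(180°) gauche 6.2; tBu(240°)/Br(300°) gauche 5.0 → 15.7 kJ/mol.
B (staggered): CN(0°)/COOH(300°) gauche 2.5; CN(0°)/Br(60°) gauche 2.2; tBu(240°)/COOH(300°) gauche 6.2; tBu(240°)/CHO(180°) gauche 6.3 → 17.2 kJ/mol.
C (eclipsed): CN(0°)/COOH(0°) eclipsed 7.8; H(120°)/Br(120°) eclipsed 5.7; tBu(240°)/CHO(240°) eclipsed 18.7 → 32.2 kJ/mol.
C has the highest total (32.2 kJ/mol).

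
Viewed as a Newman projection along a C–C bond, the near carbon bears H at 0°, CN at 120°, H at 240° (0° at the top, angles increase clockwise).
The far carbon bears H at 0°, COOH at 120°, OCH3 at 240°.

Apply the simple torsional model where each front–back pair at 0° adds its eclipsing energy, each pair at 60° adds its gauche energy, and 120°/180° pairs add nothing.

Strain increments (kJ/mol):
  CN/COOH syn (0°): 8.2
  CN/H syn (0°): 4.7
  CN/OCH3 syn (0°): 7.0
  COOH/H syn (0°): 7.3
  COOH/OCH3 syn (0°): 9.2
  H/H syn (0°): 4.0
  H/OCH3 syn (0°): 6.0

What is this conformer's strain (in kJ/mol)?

This conformer (eclipsed): H–H eclipsed, CN–COOH eclipsed, H–OCH3 eclipsed; 4.0 + 8.2 + 6.0 = 18.2 kJ/mol.

18.2 kJ/mol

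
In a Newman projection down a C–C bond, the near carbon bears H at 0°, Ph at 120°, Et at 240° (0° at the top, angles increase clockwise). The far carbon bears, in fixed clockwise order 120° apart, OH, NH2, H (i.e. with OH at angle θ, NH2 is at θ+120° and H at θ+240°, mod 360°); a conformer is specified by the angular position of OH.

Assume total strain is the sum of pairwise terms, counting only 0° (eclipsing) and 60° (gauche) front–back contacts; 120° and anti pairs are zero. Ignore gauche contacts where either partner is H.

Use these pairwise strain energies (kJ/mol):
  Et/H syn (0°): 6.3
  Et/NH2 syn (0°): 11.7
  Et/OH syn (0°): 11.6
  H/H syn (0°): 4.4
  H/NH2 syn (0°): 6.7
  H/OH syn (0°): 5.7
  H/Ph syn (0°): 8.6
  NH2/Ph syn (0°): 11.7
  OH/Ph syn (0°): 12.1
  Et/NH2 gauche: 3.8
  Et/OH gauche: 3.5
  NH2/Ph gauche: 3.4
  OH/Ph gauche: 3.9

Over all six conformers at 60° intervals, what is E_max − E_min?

OH at 0° is eclipsed. H at 0° is eclipsed with OH at 0° (5.7); Ph at 120° is eclipsed with NH2 at 120° (11.7); Et at 240° is eclipsed with H at 240° (6.3). Total 23.7 kJ/mol.
OH at 60° is staggered. Ph at 120° is gauche with OH at 60° (3.9); Ph at 120° is gauche with NH2 at 180° (3.4); Et at 240° is gauche with NH2 at 180° (3.8). Total 11.1 kJ/mol.
OH at 120° is eclipsed. H at 0° is eclipsed with H at 0° (4.4); Ph at 120° is eclipsed with OH at 120° (12.1); Et at 240° is eclipsed with NH2 at 240° (11.7). Total 28.2 kJ/mol.
OH at 180° is staggered. Ph at 120° is gauche with OH at 180° (3.9); Et at 240° is gauche with OH at 180° (3.5); Et at 240° is gauche with NH2 at 300° (3.8). Total 11.2 kJ/mol.
OH at 240° is eclipsed. H at 0° is eclipsed with NH2 at 0° (6.7); Ph at 120° is eclipsed with H at 120° (8.6); Et at 240° is eclipsed with OH at 240° (11.6). Total 26.9 kJ/mol.
OH at 300° is staggered. Ph at 120° is gauche with NH2 at 60° (3.4); Et at 240° is gauche with OH at 300° (3.5). Total 6.9 kJ/mol.
Max at 120° (28.2 kJ/mol), min at 300° (6.9 kJ/mol); barrier = 21.3 kJ/mol.

21.3 kJ/mol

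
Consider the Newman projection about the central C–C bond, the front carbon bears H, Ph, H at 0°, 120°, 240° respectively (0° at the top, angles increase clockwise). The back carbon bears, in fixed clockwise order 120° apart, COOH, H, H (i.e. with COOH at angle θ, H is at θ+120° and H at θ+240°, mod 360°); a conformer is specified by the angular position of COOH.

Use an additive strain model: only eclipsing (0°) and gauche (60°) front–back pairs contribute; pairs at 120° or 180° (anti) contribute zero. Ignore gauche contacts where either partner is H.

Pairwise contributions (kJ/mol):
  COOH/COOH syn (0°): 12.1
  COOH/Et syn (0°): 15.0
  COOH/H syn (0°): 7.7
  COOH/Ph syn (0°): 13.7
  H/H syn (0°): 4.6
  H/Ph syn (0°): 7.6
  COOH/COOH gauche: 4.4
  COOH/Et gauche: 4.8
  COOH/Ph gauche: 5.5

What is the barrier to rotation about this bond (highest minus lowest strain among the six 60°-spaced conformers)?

22.9 kJ/mol

COOH at 0° (eclipsed): H(0°)/COOH(0°) eclipsed 7.7; Ph(120°)/H(120°) eclipsed 7.6; H(240°)/H(240°) eclipsed 4.6 → 19.9 kJ/mol.
COOH at 60° (staggered): Ph(120°)/COOH(60°) gauche 5.5 → 5.5 kJ/mol.
COOH at 120° (eclipsed): H(0°)/H(0°) eclipsed 4.6; Ph(120°)/COOH(120°) eclipsed 13.7; H(240°)/H(240°) eclipsed 4.6 → 22.9 kJ/mol.
COOH at 180° (staggered): Ph(120°)/COOH(180°) gauche 5.5 → 5.5 kJ/mol.
COOH at 240° (eclipsed): H(0°)/H(0°) eclipsed 4.6; Ph(120°)/H(120°) eclipsed 7.6; H(240°)/COOH(240°) eclipsed 7.7 → 19.9 kJ/mol.
COOH at 300° (staggered): no non-H gauche contacts → 0.0 kJ/mol.
Max at 120° (22.9 kJ/mol), min at 300° (0.0 kJ/mol); barrier = 22.9 kJ/mol.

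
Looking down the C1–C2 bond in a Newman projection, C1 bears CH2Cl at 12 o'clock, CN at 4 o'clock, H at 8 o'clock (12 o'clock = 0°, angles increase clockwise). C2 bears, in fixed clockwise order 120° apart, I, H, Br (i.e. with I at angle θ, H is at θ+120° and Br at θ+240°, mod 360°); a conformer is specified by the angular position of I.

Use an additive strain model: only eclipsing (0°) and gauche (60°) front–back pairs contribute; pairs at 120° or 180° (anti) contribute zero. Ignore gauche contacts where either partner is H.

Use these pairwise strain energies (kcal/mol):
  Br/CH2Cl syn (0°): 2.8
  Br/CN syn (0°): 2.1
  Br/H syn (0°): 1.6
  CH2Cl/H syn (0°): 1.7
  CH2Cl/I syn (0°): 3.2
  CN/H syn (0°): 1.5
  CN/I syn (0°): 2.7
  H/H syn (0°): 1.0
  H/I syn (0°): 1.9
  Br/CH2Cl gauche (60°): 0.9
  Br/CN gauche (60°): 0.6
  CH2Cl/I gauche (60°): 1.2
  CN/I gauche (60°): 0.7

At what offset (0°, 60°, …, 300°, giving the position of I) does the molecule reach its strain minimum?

I at 0° (eclipsed): CH2Cl–I eclipsed, CN–H eclipsed, H–Br eclipsed; 3.2 + 1.5 + 1.6 = 6.3 kcal/mol.
I at 60° (staggered): CH2Cl–I gauche, CH2Cl–Br gauche, CN–I gauche; 1.2 + 0.9 + 0.7 = 2.8 kcal/mol.
I at 120° (eclipsed): CH2Cl–Br eclipsed, CN–I eclipsed, H–H eclipsed; 2.8 + 2.7 + 1.0 = 6.5 kcal/mol.
I at 180° (staggered): CH2Cl–Br gauche, CN–I gauche, CN–Br gauche; 0.9 + 0.7 + 0.6 = 2.2 kcal/mol.
I at 240° (eclipsed): CH2Cl–H eclipsed, CN–Br eclipsed, H–I eclipsed; 1.7 + 2.1 + 1.9 = 5.7 kcal/mol.
I at 300° (staggered): CH2Cl–I gauche, CN–Br gauche; 1.2 + 0.6 = 1.8 kcal/mol.
The minimum (1.8 kcal/mol) occurs with I at 300°.

300°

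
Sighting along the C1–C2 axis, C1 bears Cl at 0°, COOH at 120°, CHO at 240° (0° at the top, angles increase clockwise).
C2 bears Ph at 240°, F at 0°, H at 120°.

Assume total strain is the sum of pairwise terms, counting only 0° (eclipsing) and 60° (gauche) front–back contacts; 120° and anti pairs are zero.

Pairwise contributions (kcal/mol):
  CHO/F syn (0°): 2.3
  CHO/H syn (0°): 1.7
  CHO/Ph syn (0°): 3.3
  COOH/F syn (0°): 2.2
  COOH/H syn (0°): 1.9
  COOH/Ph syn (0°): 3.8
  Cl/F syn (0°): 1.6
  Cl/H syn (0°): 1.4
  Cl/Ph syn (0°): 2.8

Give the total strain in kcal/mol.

6.8 kcal/mol

This conformer (eclipsed): Cl–F eclipsed, COOH–H eclipsed, CHO–Ph eclipsed; 1.6 + 1.9 + 3.3 = 6.8 kcal/mol.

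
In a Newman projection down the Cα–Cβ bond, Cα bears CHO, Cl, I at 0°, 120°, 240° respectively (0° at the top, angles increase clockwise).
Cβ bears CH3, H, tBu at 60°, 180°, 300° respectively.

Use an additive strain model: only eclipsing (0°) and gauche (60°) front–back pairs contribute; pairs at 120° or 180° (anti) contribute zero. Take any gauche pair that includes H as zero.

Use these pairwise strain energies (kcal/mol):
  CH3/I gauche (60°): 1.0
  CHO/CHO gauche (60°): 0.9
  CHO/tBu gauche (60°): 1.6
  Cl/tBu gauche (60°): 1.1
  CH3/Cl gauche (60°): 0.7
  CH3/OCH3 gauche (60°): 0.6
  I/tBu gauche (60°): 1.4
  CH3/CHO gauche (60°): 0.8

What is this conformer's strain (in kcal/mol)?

4.5 kcal/mol

This conformer is staggered. CHO at 0° is gauche with CH3 at 60° (0.8); CHO at 0° is gauche with tBu at 300° (1.6); Cl at 120° is gauche with CH3 at 60° (0.7); I at 240° is gauche with tBu at 300° (1.4). Total 4.5 kcal/mol.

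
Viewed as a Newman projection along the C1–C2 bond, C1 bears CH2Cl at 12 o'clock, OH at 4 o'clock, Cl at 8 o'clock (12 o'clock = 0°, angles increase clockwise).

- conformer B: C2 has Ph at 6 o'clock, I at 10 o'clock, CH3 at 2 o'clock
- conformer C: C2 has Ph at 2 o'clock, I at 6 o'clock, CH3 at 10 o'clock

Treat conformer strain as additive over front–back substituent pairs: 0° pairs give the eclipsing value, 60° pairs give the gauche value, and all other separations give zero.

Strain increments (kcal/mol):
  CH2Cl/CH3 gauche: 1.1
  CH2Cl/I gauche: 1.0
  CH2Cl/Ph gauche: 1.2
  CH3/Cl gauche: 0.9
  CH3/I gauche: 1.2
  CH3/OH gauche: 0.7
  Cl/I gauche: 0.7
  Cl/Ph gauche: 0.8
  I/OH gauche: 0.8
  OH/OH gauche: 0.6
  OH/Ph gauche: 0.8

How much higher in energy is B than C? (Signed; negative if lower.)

-0.4 kcal/mol

B (staggered): CH2Cl(0°)/I(300°) gauche 1.0; CH2Cl(0°)/CH3(60°) gauche 1.1; OH(120°)/Ph(180°) gauche 0.8; OH(120°)/CH3(60°) gauche 0.7; Cl(240°)/Ph(180°) gauche 0.8; Cl(240°)/I(300°) gauche 0.7 → 5.1 kcal/mol.
C (staggered): CH2Cl(0°)/Ph(60°) gauche 1.2; CH2Cl(0°)/CH3(300°) gauche 1.1; OH(120°)/Ph(60°) gauche 0.8; OH(120°)/I(180°) gauche 0.8; Cl(240°)/I(180°) gauche 0.7; Cl(240°)/CH3(300°) gauche 0.9 → 5.5 kcal/mol.
E(B) − E(C) = 5.1 − 5.5 = -0.4 kcal/mol.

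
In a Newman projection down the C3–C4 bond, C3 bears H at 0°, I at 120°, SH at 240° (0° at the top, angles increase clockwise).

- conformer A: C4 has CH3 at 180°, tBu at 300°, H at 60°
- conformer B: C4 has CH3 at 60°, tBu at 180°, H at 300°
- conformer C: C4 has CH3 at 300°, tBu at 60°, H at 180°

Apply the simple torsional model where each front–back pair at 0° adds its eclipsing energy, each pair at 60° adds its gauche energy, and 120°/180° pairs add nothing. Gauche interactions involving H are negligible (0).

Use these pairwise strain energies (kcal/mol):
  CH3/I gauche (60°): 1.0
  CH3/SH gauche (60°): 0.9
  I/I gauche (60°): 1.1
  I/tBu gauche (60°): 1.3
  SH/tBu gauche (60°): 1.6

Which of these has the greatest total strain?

A (staggered): I(120°)/CH3(180°) gauche 1.0; SH(240°)/CH3(180°) gauche 0.9; SH(240°)/tBu(300°) gauche 1.6 → 3.5 kcal/mol.
B (staggered): I(120°)/CH3(60°) gauche 1.0; I(120°)/tBu(180°) gauche 1.3; SH(240°)/tBu(180°) gauche 1.6 → 3.9 kcal/mol.
C (staggered): I(120°)/tBu(60°) gauche 1.3; SH(240°)/CH3(300°) gauche 0.9 → 2.2 kcal/mol.
B has the highest total (3.9 kcal/mol).

B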